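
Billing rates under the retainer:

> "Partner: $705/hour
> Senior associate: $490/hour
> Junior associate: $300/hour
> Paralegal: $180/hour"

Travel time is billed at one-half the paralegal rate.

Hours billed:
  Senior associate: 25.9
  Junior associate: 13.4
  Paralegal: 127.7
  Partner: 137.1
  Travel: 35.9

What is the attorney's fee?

Partner: 137.1 × $705 = $96,655.50
Senior associate: 25.9 × $490 = $12,691.00
Junior associate: 13.4 × $300 = $4,020.00
Paralegal: 127.7 × $180 = $22,986.00
Subtotal: $96,655.50 + $12,691.00 + $4,020.00 + $22,986.00 = $136,352.50
Travel: 35.9 × ($180 ÷ 2) = 35.9 × $90.00 = $3,231.00
Total: $136,352.50 + $3,231.00 = $139,583.50

$139,583.50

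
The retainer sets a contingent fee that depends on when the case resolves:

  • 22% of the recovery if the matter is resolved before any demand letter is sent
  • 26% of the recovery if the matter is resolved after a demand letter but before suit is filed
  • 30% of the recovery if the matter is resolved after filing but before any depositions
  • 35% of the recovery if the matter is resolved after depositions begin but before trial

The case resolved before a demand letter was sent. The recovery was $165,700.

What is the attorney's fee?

$36,454.00

The matter resolved before a demand letter was sent, so the 22% rate applies.
$165,700 × 22% = $36,454.00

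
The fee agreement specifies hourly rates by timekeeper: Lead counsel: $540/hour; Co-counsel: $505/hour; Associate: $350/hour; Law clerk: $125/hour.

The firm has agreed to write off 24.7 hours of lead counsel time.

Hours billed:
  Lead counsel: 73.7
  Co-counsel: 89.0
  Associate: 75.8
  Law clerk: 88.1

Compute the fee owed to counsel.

Lead counsel: 73.7 × $540 = $39,798.00
Co-counsel: 89.0 × $505 = $44,945.00
Associate: 75.8 × $350 = $26,530.00
Law clerk: 88.1 × $125 = $11,012.50
Subtotal: $122,285.50
Write-off: 24.7 × $540 = $13,338.00
Total: $122,285.50 − $13,338.00 = $108,947.50

$108,947.50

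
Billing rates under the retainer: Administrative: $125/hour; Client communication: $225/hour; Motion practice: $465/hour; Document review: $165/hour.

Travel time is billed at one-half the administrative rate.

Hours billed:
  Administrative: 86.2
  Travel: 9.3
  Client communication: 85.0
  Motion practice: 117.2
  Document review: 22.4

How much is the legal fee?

Administrative: 86.2 × $125 = $10,775.00
Client communication: 85.0 × $225 = $19,125.00
Motion practice: 117.2 × $465 = $54,498.00
Document review: 22.4 × $165 = $3,696.00
Subtotal: $10,775.00 + $19,125.00 + $54,498.00 + $3,696.00 = $88,094.00
Travel: 9.3 × ($125 ÷ 2) = 9.3 × $62.50 = $581.25
Total: $88,094.00 + $581.25 = $88,675.25

$88,675.25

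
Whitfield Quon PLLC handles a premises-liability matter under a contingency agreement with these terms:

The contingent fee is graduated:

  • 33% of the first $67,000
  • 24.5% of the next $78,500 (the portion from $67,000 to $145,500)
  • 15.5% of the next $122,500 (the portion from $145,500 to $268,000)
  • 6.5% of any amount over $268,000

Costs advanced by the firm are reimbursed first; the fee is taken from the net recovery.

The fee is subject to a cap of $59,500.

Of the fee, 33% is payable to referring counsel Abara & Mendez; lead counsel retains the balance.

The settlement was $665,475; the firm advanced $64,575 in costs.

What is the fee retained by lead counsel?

$39,865.00

Fee base (net of costs): $665,475 − $64,575 = $600,900
First $67,000 at 33% = $22,110.00
Next $78,500 at 24.5% = $19,232.50
Next $122,500 at 15.5% = $18,987.50
Remaining $332,900 at 6.5% = $21,638.50
Fee: $22,110.00 + $19,232.50 + $18,987.50 + $21,638.50 = $81,968.50
$81,968.50 exceeds the $59,500 cap, so the fee is capped at $59,500.00.
Referral share: 33% of $59,500.00 = $19,635.00; lead counsel retains $59,500.00 − $19,635.00 = $39,865.00.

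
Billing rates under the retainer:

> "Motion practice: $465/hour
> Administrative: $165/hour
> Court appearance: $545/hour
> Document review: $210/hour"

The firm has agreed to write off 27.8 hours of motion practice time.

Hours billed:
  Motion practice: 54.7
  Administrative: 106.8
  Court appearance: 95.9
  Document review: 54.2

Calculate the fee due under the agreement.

Motion practice: 54.7 × $465 = $25,435.50
Administrative: 106.8 × $165 = $17,622.00
Court appearance: 95.9 × $545 = $52,265.50
Document review: 54.2 × $210 = $11,382.00
Subtotal: $106,705.00
Write-off: 27.8 × $465 = $12,927.00
Total: $106,705.00 − $12,927.00 = $93,778.00

$93,778.00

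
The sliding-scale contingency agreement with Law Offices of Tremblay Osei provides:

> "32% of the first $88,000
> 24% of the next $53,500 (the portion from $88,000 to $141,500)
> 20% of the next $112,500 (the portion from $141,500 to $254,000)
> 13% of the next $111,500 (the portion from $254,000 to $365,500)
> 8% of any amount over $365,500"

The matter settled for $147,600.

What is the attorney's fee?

First $88,000 at 32% = $28,160.00
Next $53,500 at 24% = $12,840.00
Remaining $6,100 at 20% = $1,220.00
Fee: $28,160.00 + $12,840.00 + $1,220.00 = $42,220.00

$42,220.00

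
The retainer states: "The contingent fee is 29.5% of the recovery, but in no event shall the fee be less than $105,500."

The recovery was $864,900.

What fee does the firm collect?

$255,145.50

29.5% of $864,900 = $255,145.50
That exceeds the $105,500 minimum.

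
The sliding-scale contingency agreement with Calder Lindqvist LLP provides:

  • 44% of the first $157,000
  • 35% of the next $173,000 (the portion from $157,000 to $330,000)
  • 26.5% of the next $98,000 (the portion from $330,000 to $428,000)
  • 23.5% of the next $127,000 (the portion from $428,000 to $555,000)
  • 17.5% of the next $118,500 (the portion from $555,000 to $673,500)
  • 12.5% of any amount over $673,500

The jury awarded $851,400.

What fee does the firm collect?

$228,420.00

First $157,000 at 44% = $69,080.00
Next $173,000 at 35% = $60,550.00
Next $98,000 at 26.5% = $25,970.00
Next $127,000 at 23.5% = $29,845.00
Next $118,500 at 17.5% = $20,737.50
Remaining $177,900 at 12.5% = $22,237.50
Fee: $69,080.00 + $60,550.00 + $25,970.00 + $29,845.00 + $20,737.50 + $22,237.50 = $228,420.00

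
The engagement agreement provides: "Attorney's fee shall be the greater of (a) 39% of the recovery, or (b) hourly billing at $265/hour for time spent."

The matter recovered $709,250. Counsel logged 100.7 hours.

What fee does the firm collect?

$276,607.50

(a) 39% of $709,250 = $276,607.50
(b) 100.7 × $265 = $26,685.50
The greater is (a): $276,607.50.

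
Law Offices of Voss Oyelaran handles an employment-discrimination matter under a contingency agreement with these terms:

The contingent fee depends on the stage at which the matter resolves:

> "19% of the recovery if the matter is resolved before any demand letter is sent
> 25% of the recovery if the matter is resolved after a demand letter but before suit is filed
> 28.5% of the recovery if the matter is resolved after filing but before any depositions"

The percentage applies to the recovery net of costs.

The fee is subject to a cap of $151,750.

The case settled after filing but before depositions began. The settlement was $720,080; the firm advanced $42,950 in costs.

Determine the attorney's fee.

Fee base (net of costs): $720,080 − $42,950 = $677,130
The matter settled after filing but before depositions began, so the 28.5% rate applies.
$677,130 × 28.5% = $192,982.05
$192,982.05 exceeds the $151,750 cap, so the fee is capped at $151,750.00.

$151,750.00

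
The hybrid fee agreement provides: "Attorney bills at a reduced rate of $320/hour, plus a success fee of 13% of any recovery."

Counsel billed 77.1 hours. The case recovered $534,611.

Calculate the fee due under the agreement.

Hourly: 77.1 × $320 = $24,672.00
Success fee: 13% of $534,611 = $69,499.43
Total: $24,672.00 + $69,499.43 = $94,171.43

$94,171.43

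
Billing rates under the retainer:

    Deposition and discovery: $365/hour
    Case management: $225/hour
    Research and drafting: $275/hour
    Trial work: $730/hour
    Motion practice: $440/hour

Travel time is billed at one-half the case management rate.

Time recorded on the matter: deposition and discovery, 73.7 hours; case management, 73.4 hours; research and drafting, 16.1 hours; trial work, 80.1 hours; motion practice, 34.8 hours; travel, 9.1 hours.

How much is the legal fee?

$122,651.75

Deposition and discovery: 73.7 × $365 = $26,900.50
Case management: 73.4 × $225 = $16,515.00
Research and drafting: 16.1 × $275 = $4,427.50
Trial work: 80.1 × $730 = $58,473.00
Motion practice: 34.8 × $440 = $15,312.00
Subtotal: $26,900.50 + $16,515.00 + $4,427.50 + $58,473.00 + $15,312.00 = $121,628.00
Travel: 9.1 × ($225 ÷ 2) = 9.1 × $112.50 = $1,023.75
Total: $121,628.00 + $1,023.75 = $122,651.75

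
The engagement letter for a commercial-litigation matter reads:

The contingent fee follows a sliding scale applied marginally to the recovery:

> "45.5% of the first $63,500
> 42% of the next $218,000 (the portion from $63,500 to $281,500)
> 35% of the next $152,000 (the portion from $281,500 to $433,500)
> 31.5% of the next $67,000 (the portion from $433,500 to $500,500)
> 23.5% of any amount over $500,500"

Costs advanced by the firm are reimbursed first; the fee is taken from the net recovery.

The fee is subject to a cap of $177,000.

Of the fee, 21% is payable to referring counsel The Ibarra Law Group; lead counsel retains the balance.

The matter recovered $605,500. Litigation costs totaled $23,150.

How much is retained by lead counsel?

$139,830.00

Fee base (net of costs): $605,500 − $23,150 = $582,350
First $63,500 at 45.5% = $28,892.50
Next $218,000 at 42% = $91,560.00
Next $152,000 at 35% = $53,200.00
Next $67,000 at 31.5% = $21,105.00
Remaining $81,850 at 23.5% = $19,234.75
Fee: $28,892.50 + $91,560.00 + $53,200.00 + $21,105.00 + $19,234.75 = $213,992.25
$213,992.25 exceeds the $177,000 cap, so the fee is capped at $177,000.00.
Referral share: 21% of $177,000.00 = $37,170.00; lead counsel retains $177,000.00 − $37,170.00 = $139,830.00.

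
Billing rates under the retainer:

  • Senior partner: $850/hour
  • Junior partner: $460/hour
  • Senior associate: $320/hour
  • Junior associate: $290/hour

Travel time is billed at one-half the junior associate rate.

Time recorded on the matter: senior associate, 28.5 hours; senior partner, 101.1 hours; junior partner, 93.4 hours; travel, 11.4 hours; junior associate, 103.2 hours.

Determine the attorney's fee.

$169,600.00

Senior partner: 101.1 × $850 = $85,935.00
Junior partner: 93.4 × $460 = $42,964.00
Senior associate: 28.5 × $320 = $9,120.00
Junior associate: 103.2 × $290 = $29,928.00
Subtotal: $85,935.00 + $42,964.00 + $9,120.00 + $29,928.00 = $167,947.00
Travel: 11.4 × ($290 ÷ 2) = 11.4 × $145.00 = $1,653.00
Total: $167,947.00 + $1,653.00 = $169,600.00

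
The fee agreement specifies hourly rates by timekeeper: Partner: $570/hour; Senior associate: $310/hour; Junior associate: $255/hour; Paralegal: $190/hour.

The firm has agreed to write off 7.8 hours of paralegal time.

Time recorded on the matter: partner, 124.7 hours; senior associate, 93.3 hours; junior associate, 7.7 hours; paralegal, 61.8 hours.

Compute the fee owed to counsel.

$112,225.50

Partner: 124.7 × $570 = $71,079.00
Senior associate: 93.3 × $310 = $28,923.00
Junior associate: 7.7 × $255 = $1,963.50
Paralegal: 61.8 × $190 = $11,742.00
Subtotal: $113,707.50
Write-off: 7.8 × $190 = $1,482.00
Total: $113,707.50 − $1,482.00 = $112,225.50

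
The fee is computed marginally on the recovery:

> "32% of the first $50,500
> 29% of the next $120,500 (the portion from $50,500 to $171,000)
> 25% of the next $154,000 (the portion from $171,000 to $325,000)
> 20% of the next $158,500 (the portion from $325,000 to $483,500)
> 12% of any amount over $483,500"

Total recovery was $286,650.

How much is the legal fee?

$80,017.50

First $50,500 at 32% = $16,160.00
Next $120,500 at 29% = $34,945.00
Remaining $115,650 at 25% = $28,912.50
Fee: $16,160.00 + $34,945.00 + $28,912.50 = $80,017.50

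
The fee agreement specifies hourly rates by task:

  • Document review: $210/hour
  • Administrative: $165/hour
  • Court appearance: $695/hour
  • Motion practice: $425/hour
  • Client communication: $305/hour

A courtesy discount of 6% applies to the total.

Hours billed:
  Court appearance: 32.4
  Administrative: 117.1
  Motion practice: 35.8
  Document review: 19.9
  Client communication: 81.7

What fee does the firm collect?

$80,982.88

Document review: 19.9 × $210 = $4,179.00
Administrative: 117.1 × $165 = $19,321.50
Court appearance: 32.4 × $695 = $22,518.00
Motion practice: 35.8 × $425 = $15,215.00
Client communication: 81.7 × $305 = $24,918.50
Subtotal: $86,152.00
Less 6% discount: −$5,169.12
Total: $86,152.00 − $5,169.12 = $80,982.88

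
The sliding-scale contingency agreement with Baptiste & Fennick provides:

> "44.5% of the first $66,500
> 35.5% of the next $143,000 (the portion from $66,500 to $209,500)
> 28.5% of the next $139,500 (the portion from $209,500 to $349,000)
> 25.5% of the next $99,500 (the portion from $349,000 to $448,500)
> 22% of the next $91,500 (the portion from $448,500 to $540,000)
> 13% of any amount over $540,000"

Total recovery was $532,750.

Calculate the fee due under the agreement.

First $66,500 at 44.5% = $29,592.50
Next $143,000 at 35.5% = $50,765.00
Next $139,500 at 28.5% = $39,757.50
Next $99,500 at 25.5% = $25,372.50
Remaining $84,250 at 22% = $18,535.00
Fee: $29,592.50 + $50,765.00 + $39,757.50 + $25,372.50 + $18,535.00 = $164,022.50

$164,022.50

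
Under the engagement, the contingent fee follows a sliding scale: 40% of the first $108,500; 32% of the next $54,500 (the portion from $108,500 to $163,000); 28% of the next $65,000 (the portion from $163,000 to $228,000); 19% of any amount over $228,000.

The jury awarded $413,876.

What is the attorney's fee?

$114,356.44

First $108,500 at 40% = $43,400.00
Next $54,500 at 32% = $17,440.00
Next $65,000 at 28% = $18,200.00
Remaining $185,876 at 19% = $35,316.44
Fee: $43,400.00 + $17,440.00 + $18,200.00 + $35,316.44 = $114,356.44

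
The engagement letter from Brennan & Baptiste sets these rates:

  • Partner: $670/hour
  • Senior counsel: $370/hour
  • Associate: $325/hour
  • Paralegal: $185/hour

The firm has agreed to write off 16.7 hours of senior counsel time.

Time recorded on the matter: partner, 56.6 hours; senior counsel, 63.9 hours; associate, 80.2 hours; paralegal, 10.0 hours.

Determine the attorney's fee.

$83,301.00

Partner: 56.6 × $670 = $37,922.00
Senior counsel: 63.9 × $370 = $23,643.00
Associate: 80.2 × $325 = $26,065.00
Paralegal: 10.0 × $185 = $1,850.00
Subtotal: $89,480.00
Write-off: 16.7 × $370 = $6,179.00
Total: $89,480.00 − $6,179.00 = $83,301.00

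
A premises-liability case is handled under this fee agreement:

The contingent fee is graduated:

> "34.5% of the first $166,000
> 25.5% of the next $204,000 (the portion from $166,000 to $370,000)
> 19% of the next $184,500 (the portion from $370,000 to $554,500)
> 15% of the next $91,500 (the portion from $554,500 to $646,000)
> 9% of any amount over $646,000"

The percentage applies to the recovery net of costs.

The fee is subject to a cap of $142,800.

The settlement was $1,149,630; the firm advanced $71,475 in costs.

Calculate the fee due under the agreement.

Fee base (net of costs): $1,149,630 − $71,475 = $1,078,155
First $166,000 at 34.5% = $57,270.00
Next $204,000 at 25.5% = $52,020.00
Next $184,500 at 19% = $35,055.00
Next $91,500 at 15% = $13,725.00
Remaining $432,155 at 9% = $38,893.95
Fee: $57,270.00 + $52,020.00 + $35,055.00 + $13,725.00 + $38,893.95 = $196,963.95
$196,963.95 exceeds the $142,800 cap, so the fee is capped at $142,800.00.

$142,800.00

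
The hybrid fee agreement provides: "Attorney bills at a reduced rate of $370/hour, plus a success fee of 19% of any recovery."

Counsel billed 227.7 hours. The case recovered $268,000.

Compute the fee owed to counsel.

$135,169.00

Hourly: 227.7 × $370 = $84,249.00
Success fee: 19% of $268,000 = $50,920.00
Total: $84,249.00 + $50,920.00 = $135,169.00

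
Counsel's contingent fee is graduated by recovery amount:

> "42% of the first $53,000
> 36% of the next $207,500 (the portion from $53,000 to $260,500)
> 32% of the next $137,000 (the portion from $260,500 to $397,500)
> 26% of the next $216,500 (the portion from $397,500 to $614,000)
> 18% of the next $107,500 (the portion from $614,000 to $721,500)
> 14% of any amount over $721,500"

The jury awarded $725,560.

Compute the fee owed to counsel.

First $53,000 at 42% = $22,260.00
Next $207,500 at 36% = $74,700.00
Next $137,000 at 32% = $43,840.00
Next $216,500 at 26% = $56,290.00
Next $107,500 at 18% = $19,350.00
Remaining $4,060 at 14% = $568.40
Fee: $22,260.00 + $74,700.00 + $43,840.00 + $56,290.00 + $19,350.00 + $568.40 = $217,008.40

$217,008.40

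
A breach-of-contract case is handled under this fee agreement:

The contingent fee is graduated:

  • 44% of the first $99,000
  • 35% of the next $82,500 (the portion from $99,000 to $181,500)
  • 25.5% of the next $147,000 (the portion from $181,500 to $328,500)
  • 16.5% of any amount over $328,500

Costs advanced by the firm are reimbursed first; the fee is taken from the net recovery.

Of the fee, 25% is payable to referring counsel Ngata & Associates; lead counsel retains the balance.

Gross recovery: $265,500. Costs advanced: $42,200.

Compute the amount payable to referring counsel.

$20,773.50

Fee base (net of costs): $265,500 − $42,200 = $223,300
First $99,000 at 44% = $43,560.00
Next $82,500 at 35% = $28,875.00
Remaining $41,800 at 25.5% = $10,659.00
Fee: $43,560.00 + $28,875.00 + $10,659.00 = $83,094.00
Referral share: 25% of $83,094.00 = $20,773.50; lead counsel retains $83,094.00 − $20,773.50 = $62,320.50.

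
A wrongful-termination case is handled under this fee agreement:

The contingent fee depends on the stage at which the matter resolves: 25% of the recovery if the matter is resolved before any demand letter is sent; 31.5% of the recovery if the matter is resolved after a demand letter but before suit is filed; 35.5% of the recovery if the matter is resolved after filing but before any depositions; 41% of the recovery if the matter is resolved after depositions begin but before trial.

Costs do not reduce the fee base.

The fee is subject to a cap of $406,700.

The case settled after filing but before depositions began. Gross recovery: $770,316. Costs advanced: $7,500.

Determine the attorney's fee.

$273,462.18

Fee base is the gross recovery, $770,316; costs are reimbursed separately.
The matter settled after filing but before depositions began, so the 35.5% rate applies.
$770,316 × 35.5% = $273,462.18
$273,462.18 is under the $406,700 cap.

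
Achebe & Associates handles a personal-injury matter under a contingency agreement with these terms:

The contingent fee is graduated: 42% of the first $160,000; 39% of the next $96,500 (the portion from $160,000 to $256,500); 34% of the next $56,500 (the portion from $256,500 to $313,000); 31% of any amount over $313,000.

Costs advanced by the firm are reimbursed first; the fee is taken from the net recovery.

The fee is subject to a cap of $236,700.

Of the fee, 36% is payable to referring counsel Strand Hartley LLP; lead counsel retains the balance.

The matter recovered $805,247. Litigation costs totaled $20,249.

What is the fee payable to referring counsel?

Fee base (net of costs): $805,247 − $20,249 = $784,998
First $160,000 at 42% = $67,200.00
Next $96,500 at 39% = $37,635.00
Next $56,500 at 34% = $19,210.00
Remaining $471,998 at 31% = $146,319.38
Fee: $67,200.00 + $37,635.00 + $19,210.00 + $146,319.38 = $270,364.38
$270,364.38 exceeds the $236,700 cap, so the fee is capped at $236,700.00.
Referral share: 36% of $236,700.00 = $85,212.00; lead counsel retains $236,700.00 − $85,212.00 = $151,488.00.

$85,212.00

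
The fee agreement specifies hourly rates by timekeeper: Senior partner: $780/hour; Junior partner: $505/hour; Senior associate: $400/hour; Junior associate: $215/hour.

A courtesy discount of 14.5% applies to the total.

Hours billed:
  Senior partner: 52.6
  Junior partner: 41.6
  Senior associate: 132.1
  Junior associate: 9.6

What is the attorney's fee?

$99,983.70

Senior partner: 52.6 × $780 = $41,028.00
Junior partner: 41.6 × $505 = $21,008.00
Senior associate: 132.1 × $400 = $52,840.00
Junior associate: 9.6 × $215 = $2,064.00
Subtotal: $116,940.00
Less 14.5% discount: −$16,956.30
Total: $116,940.00 − $16,956.30 = $99,983.70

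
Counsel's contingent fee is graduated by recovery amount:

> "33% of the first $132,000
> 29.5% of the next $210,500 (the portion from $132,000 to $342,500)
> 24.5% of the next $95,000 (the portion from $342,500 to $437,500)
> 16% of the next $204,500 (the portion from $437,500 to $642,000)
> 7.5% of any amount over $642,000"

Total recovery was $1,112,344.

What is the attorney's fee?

First $132,000 at 33% = $43,560.00
Next $210,500 at 29.5% = $62,097.50
Next $95,000 at 24.5% = $23,275.00
Next $204,500 at 16% = $32,720.00
Remaining $470,344 at 7.5% = $35,275.80
Fee: $43,560.00 + $62,097.50 + $23,275.00 + $32,720.00 + $35,275.80 = $196,928.30

$196,928.30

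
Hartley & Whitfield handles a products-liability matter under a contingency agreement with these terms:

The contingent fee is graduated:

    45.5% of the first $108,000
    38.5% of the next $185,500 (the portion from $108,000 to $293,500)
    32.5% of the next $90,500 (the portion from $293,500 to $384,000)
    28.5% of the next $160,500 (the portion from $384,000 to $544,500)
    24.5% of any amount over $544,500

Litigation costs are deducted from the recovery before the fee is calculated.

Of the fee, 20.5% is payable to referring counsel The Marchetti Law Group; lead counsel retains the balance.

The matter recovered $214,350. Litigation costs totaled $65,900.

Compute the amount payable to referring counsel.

Fee base (net of costs): $214,350 − $65,900 = $148,450
First $108,000 at 45.5% = $49,140.00
Remaining $40,450 at 38.5% = $15,573.25
Fee: $49,140.00 + $15,573.25 = $64,713.25
Referral share: 20.5% of $64,713.25 = $13,266.22; lead counsel retains $64,713.25 − $13,266.22 = $51,447.03.

$13,266.22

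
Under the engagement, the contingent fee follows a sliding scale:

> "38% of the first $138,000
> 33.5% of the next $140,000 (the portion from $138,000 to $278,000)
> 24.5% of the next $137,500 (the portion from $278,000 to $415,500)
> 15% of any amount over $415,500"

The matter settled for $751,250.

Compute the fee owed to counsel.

$183,390.00

First $138,000 at 38% = $52,440.00
Next $140,000 at 33.5% = $46,900.00
Next $137,500 at 24.5% = $33,687.50
Remaining $335,750 at 15% = $50,362.50
Fee: $52,440.00 + $46,900.00 + $33,687.50 + $50,362.50 = $183,390.00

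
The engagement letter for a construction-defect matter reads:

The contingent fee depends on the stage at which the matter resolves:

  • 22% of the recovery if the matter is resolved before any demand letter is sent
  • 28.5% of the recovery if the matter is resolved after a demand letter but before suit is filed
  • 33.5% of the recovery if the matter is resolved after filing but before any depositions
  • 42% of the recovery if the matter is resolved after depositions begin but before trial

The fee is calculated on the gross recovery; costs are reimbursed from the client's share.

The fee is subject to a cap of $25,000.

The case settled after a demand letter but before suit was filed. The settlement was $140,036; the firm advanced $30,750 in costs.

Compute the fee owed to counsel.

Fee base is the gross recovery, $140,036; costs are reimbursed separately.
The matter settled after a demand letter but before suit was filed, so the 28.5% rate applies.
$140,036 × 28.5% = $39,910.26
$39,910.26 exceeds the $25,000 cap, so the fee is capped at $25,000.00.

$25,000.00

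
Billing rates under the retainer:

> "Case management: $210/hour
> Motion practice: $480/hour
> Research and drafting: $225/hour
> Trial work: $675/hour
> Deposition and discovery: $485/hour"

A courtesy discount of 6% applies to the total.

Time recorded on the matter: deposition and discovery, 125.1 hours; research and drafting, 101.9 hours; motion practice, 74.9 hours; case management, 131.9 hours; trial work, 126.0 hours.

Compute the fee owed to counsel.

$218,363.88

Case management: 131.9 × $210 = $27,699.00
Motion practice: 74.9 × $480 = $35,952.00
Research and drafting: 101.9 × $225 = $22,927.50
Trial work: 126.0 × $675 = $85,050.00
Deposition and discovery: 125.1 × $485 = $60,673.50
Subtotal: $232,302.00
Less 6% discount: −$13,938.12
Total: $232,302.00 − $13,938.12 = $218,363.88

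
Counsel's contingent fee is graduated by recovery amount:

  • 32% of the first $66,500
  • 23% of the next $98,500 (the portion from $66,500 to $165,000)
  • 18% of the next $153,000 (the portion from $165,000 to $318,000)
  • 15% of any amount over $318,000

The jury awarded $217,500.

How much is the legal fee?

$53,385.00

First $66,500 at 32% = $21,280.00
Next $98,500 at 23% = $22,655.00
Remaining $52,500 at 18% = $9,450.00
Fee: $21,280.00 + $22,655.00 + $9,450.00 = $53,385.00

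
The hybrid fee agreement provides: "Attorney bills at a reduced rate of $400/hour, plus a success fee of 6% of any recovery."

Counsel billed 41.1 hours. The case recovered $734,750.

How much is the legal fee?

$60,525.00

Hourly: 41.1 × $400 = $16,440.00
Success fee: 6% of $734,750 = $44,085.00
Total: $16,440.00 + $44,085.00 = $60,525.00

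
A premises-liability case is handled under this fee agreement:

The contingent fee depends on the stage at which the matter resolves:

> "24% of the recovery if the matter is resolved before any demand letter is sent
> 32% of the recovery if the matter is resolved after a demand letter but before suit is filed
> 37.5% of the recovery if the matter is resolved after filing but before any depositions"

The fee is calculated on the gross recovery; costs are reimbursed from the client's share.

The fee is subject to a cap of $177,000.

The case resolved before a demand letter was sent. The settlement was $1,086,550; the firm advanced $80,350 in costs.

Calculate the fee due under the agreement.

Fee base is the gross recovery, $1,086,550; costs are reimbursed separately.
The matter resolved before a demand letter was sent, so the 24% rate applies.
$1,086,550 × 24% = $260,772.00
$260,772.00 exceeds the $177,000 cap, so the fee is capped at $177,000.00.

$177,000.00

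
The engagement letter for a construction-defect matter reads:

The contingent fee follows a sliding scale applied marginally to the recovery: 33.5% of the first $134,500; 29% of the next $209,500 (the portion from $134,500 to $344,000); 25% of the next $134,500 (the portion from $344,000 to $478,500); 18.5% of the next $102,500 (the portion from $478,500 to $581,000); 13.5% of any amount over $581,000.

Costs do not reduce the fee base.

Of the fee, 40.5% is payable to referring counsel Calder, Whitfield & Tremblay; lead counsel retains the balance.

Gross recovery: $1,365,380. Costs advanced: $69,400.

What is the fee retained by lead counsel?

$157,253.32

Fee base is the gross recovery, $1,365,380; costs are reimbursed separately.
First $134,500 at 33.5% = $45,057.50
Next $209,500 at 29% = $60,755.00
Next $134,500 at 25% = $33,625.00
Next $102,500 at 18.5% = $18,962.50
Remaining $784,380 at 13.5% = $105,891.30
Fee: $45,057.50 + $60,755.00 + $33,625.00 + $18,962.50 + $105,891.30 = $264,291.30
Referral share: 40.5% of $264,291.30 = $107,037.98; lead counsel retains $264,291.30 − $107,037.98 = $157,253.32.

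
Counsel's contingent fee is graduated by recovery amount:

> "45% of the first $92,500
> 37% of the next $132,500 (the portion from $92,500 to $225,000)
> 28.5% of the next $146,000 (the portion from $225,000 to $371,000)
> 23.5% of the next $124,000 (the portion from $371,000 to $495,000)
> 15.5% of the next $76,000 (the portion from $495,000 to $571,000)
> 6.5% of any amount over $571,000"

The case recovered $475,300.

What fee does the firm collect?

First $92,500 at 45% = $41,625.00
Next $132,500 at 37% = $49,025.00
Next $146,000 at 28.5% = $41,610.00
Remaining $104,300 at 23.5% = $24,510.50
Fee: $41,625.00 + $49,025.00 + $41,610.00 + $24,510.50 = $156,770.50

$156,770.50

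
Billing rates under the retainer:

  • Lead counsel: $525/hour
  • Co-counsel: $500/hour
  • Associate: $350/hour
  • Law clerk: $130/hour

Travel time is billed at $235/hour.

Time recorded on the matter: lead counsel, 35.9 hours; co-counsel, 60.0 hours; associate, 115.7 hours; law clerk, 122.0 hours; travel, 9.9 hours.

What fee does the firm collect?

$107,529.00

Lead counsel: 35.9 × $525 = $18,847.50
Co-counsel: 60.0 × $500 = $30,000.00
Associate: 115.7 × $350 = $40,495.00
Law clerk: 122.0 × $130 = $15,860.00
Subtotal: $18,847.50 + $30,000.00 + $40,495.00 + $15,860.00 = $105,202.50
Travel: 9.9 × $235 = $2,326.50
Total: $105,202.50 + $2,326.50 = $107,529.00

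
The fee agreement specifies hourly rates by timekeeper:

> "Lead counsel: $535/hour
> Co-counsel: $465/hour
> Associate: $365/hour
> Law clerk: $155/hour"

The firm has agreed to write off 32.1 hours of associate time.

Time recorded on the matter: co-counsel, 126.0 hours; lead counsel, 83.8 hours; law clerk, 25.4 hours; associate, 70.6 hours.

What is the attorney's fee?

$121,412.50

Lead counsel: 83.8 × $535 = $44,833.00
Co-counsel: 126.0 × $465 = $58,590.00
Associate: 70.6 × $365 = $25,769.00
Law clerk: 25.4 × $155 = $3,937.00
Subtotal: $133,129.00
Write-off: 32.1 × $365 = $11,716.50
Total: $133,129.00 − $11,716.50 = $121,412.50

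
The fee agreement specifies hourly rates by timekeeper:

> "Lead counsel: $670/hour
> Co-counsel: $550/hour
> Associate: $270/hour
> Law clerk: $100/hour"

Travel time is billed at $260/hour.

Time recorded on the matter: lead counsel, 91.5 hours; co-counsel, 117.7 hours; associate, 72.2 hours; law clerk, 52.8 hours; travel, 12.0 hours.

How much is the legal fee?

$153,934.00

Lead counsel: 91.5 × $670 = $61,305.00
Co-counsel: 117.7 × $550 = $64,735.00
Associate: 72.2 × $270 = $19,494.00
Law clerk: 52.8 × $100 = $5,280.00
Subtotal: $61,305.00 + $64,735.00 + $19,494.00 + $5,280.00 = $150,814.00
Travel: 12.0 × $260 = $3,120.00
Total: $150,814.00 + $3,120.00 = $153,934.00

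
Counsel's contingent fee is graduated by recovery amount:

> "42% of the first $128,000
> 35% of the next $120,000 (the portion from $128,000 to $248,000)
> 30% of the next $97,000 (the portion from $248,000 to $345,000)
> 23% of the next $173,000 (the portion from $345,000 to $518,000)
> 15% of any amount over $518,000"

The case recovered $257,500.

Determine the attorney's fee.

$98,610.00

First $128,000 at 42% = $53,760.00
Next $120,000 at 35% = $42,000.00
Remaining $9,500 at 30% = $2,850.00
Fee: $53,760.00 + $42,000.00 + $2,850.00 = $98,610.00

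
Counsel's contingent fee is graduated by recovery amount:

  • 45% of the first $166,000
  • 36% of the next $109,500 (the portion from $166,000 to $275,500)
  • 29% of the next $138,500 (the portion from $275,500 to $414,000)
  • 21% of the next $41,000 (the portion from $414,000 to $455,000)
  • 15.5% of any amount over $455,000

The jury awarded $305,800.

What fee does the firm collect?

First $166,000 at 45% = $74,700.00
Next $109,500 at 36% = $39,420.00
Remaining $30,300 at 29% = $8,787.00
Fee: $74,700.00 + $39,420.00 + $8,787.00 = $122,907.00

$122,907.00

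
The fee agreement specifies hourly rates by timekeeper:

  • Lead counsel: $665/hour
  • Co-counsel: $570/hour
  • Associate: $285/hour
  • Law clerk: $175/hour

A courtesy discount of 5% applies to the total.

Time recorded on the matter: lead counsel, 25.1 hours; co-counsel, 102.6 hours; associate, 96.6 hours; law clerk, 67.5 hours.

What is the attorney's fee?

Lead counsel: 25.1 × $665 = $16,691.50
Co-counsel: 102.6 × $570 = $58,482.00
Associate: 96.6 × $285 = $27,531.00
Law clerk: 67.5 × $175 = $11,812.50
Subtotal: $114,517.00
Less 5% discount: −$5,725.85
Total: $114,517.00 − $5,725.85 = $108,791.15

$108,791.15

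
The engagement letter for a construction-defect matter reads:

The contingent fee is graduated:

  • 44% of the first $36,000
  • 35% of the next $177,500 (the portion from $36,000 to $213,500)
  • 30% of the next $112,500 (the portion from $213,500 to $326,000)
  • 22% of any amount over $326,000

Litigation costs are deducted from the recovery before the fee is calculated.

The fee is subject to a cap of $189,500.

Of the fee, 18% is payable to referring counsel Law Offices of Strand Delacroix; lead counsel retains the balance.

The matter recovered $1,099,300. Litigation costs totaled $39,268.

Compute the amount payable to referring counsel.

$34,110.00

Fee base (net of costs): $1,099,300 − $39,268 = $1,060,032
First $36,000 at 44% = $15,840.00
Next $177,500 at 35% = $62,125.00
Next $112,500 at 30% = $33,750.00
Remaining $734,032 at 22% = $161,487.04
Fee: $15,840.00 + $62,125.00 + $33,750.00 + $161,487.04 = $273,202.04
$273,202.04 exceeds the $189,500 cap, so the fee is capped at $189,500.00.
Referral share: 18% of $189,500.00 = $34,110.00; lead counsel retains $189,500.00 − $34,110.00 = $155,390.00.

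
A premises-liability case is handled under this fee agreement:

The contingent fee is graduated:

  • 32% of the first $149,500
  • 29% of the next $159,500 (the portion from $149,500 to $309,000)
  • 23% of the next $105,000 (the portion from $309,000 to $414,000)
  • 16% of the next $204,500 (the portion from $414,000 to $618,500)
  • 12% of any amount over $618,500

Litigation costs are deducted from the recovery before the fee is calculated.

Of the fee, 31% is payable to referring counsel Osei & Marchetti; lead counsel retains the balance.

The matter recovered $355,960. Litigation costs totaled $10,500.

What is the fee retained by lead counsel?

$70,711.75

Fee base (net of costs): $355,960 − $10,500 = $345,460
First $149,500 at 32% = $47,840.00
Next $159,500 at 29% = $46,255.00
Remaining $36,460 at 23% = $8,385.80
Fee: $47,840.00 + $46,255.00 + $8,385.80 = $102,480.80
Referral share: 31% of $102,480.80 = $31,769.05; lead counsel retains $102,480.80 − $31,769.05 = $70,711.75.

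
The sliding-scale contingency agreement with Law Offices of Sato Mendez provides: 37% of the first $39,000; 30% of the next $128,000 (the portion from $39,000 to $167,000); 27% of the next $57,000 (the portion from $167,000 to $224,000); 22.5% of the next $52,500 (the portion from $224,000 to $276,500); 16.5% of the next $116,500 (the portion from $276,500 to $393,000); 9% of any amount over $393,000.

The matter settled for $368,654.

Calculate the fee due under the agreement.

$95,237.91

First $39,000 at 37% = $14,430.00
Next $128,000 at 30% = $38,400.00
Next $57,000 at 27% = $15,390.00
Next $52,500 at 22.5% = $11,812.50
Remaining $92,154 at 16.5% = $15,205.41
Fee: $14,430.00 + $38,400.00 + $15,390.00 + $11,812.50 + $15,205.41 = $95,237.91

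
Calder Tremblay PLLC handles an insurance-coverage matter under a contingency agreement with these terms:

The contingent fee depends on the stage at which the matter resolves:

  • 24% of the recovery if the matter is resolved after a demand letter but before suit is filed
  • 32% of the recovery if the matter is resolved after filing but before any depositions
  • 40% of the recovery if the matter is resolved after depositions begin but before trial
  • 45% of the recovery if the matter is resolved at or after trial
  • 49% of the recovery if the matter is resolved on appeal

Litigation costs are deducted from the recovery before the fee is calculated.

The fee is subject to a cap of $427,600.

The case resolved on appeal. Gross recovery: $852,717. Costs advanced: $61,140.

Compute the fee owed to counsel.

Fee base (net of costs): $852,717 − $61,140 = $791,577
The matter resolved on appeal, so the 49% rate applies.
$791,577 × 49% = $387,872.73
$387,872.73 is under the $427,600 cap.

$387,872.73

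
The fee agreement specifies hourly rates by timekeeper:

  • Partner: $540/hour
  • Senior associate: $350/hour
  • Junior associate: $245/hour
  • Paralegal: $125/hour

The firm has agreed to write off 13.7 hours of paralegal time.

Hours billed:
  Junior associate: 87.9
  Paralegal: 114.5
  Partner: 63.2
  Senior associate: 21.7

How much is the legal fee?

Partner: 63.2 × $540 = $34,128.00
Senior associate: 21.7 × $350 = $7,595.00
Junior associate: 87.9 × $245 = $21,535.50
Paralegal: 114.5 × $125 = $14,312.50
Subtotal: $77,571.00
Write-off: 13.7 × $125 = $1,712.50
Total: $77,571.00 − $1,712.50 = $75,858.50

$75,858.50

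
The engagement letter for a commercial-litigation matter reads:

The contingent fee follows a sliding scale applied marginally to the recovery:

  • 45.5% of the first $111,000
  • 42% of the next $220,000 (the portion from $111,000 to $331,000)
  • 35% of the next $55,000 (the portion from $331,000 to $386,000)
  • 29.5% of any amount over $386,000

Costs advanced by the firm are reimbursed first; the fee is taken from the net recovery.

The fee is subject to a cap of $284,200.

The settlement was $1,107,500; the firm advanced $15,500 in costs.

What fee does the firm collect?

$284,200.00

Fee base (net of costs): $1,107,500 − $15,500 = $1,092,000
First $111,000 at 45.5% = $50,505.00
Next $220,000 at 42% = $92,400.00
Next $55,000 at 35% = $19,250.00
Remaining $706,000 at 29.5% = $208,270.00
Fee: $50,505.00 + $92,400.00 + $19,250.00 + $208,270.00 = $370,425.00
$370,425.00 exceeds the $284,200 cap, so the fee is capped at $284,200.00.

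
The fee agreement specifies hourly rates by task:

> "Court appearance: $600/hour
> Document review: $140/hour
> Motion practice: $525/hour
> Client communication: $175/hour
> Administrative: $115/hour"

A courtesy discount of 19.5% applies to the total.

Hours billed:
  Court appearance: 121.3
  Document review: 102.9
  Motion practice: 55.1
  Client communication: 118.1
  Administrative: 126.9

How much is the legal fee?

Court appearance: 121.3 × $600 = $72,780.00
Document review: 102.9 × $140 = $14,406.00
Motion practice: 55.1 × $525 = $28,927.50
Client communication: 118.1 × $175 = $20,667.50
Administrative: 126.9 × $115 = $14,593.50
Subtotal: $151,374.50
Less 19.5% discount: −$29,518.03
Total: $151,374.50 − $29,518.03 = $121,856.47

$121,856.47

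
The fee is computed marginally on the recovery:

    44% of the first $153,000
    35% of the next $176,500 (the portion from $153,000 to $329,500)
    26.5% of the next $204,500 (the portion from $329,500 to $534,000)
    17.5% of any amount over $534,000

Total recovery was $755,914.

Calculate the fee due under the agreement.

First $153,000 at 44% = $67,320.00
Next $176,500 at 35% = $61,775.00
Next $204,500 at 26.5% = $54,192.50
Remaining $221,914 at 17.5% = $38,834.95
Fee: $67,320.00 + $61,775.00 + $54,192.50 + $38,834.95 = $222,122.45

$222,122.45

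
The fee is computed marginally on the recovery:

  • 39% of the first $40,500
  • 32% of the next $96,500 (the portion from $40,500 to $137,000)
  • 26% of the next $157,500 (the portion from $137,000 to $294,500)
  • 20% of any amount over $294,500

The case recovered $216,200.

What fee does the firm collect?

First $40,500 at 39% = $15,795.00
Next $96,500 at 32% = $30,880.00
Remaining $79,200 at 26% = $20,592.00
Fee: $15,795.00 + $30,880.00 + $20,592.00 = $67,267.00

$67,267.00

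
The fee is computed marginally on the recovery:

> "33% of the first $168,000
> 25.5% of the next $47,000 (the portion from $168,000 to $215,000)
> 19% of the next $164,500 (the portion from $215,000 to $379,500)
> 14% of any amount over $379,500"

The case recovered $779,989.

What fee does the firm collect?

$154,748.46

First $168,000 at 33% = $55,440.00
Next $47,000 at 25.5% = $11,985.00
Next $164,500 at 19% = $31,255.00
Remaining $400,489 at 14% = $56,068.46
Fee: $55,440.00 + $11,985.00 + $31,255.00 + $56,068.46 = $154,748.46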